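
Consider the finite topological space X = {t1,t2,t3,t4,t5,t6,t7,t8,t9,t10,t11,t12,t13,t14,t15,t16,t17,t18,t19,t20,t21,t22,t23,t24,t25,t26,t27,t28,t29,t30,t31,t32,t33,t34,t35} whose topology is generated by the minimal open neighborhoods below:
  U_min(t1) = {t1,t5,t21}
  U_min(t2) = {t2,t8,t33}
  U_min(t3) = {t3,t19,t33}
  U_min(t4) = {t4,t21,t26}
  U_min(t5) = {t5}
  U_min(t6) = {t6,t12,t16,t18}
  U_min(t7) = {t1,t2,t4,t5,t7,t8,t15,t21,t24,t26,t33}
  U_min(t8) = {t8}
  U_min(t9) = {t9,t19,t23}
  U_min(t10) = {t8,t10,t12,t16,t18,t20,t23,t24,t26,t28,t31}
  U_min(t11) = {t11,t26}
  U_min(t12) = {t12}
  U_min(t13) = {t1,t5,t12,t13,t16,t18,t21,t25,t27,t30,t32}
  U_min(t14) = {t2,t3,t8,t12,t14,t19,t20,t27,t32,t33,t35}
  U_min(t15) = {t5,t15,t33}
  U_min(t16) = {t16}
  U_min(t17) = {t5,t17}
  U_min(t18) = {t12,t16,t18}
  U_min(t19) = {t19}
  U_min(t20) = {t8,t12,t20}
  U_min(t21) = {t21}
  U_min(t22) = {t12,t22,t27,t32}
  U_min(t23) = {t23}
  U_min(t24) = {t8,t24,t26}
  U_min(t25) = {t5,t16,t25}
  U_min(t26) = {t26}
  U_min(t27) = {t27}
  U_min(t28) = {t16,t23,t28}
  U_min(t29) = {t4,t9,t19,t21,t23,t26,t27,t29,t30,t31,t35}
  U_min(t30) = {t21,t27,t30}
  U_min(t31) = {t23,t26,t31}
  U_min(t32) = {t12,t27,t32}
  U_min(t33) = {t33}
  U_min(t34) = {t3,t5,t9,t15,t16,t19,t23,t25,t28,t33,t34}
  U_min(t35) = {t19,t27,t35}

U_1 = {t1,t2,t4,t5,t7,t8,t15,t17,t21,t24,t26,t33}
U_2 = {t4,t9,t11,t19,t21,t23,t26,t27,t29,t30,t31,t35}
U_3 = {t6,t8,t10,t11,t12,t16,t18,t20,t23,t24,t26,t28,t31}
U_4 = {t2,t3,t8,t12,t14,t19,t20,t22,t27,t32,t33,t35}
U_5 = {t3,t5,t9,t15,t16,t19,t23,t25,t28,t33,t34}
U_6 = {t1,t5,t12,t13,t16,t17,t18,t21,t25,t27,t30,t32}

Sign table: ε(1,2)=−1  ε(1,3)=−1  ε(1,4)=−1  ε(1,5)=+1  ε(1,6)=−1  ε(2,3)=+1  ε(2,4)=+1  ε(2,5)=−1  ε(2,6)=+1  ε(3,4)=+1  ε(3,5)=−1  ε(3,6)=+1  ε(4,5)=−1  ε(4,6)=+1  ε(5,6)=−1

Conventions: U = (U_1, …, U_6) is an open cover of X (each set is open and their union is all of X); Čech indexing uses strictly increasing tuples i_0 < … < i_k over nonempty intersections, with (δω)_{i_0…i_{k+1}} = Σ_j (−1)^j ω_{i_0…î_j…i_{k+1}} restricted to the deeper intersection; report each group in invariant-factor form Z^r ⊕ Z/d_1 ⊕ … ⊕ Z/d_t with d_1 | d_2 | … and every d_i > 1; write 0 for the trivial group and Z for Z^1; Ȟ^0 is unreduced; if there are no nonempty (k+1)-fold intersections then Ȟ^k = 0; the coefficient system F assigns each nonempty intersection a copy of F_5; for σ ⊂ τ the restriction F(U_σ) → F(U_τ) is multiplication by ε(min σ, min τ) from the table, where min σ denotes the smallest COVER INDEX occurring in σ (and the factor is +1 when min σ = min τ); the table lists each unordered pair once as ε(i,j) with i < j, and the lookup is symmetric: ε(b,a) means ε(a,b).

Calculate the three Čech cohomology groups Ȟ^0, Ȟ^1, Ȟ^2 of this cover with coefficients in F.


nerve of the cover:
  U12={t4,t21,t26} U13={t8,t24,t26} U14={t2,t8,t33} U15={t5,t15,t33} U16={t1,t5,t17,t21} U23={t11,t23,t26,t31} U24={t19,t27,t35} U25={t9,t19,t23} U26={t21,t27,t30} U34={t8,t12,t20} U35={t16,t23,t28} U36={t12,t16,t18} U45={t3,t19,t33} U46={t12,t27,t32} U56={t5,t16,t25}
  U123={t26} U126={t21} U134={t8} U145={t33} U156={t5} U235={t23} U245={t19} U246={t27} U346={t12} U356={t16}
C dims 6,15,10; δ0: rk_F5 5; δ1: rk_F5 10
Ȟ^0 = (6 − 5) − 0 = 1, so Ȟ^0 ≅ Z/5
Ȟ^1 = (15 − 10) − 5 = 0, so Ȟ^1 ≅ 0
Ȟ^2 = (10 − 0) − 10 = 0, so Ȟ^2 ≅ 0

Ȟ^0(U;F) ≅ Z/5,  Ȟ^1(U;F) ≅ 0,  Ȟ^2(U;F) ≅ 0


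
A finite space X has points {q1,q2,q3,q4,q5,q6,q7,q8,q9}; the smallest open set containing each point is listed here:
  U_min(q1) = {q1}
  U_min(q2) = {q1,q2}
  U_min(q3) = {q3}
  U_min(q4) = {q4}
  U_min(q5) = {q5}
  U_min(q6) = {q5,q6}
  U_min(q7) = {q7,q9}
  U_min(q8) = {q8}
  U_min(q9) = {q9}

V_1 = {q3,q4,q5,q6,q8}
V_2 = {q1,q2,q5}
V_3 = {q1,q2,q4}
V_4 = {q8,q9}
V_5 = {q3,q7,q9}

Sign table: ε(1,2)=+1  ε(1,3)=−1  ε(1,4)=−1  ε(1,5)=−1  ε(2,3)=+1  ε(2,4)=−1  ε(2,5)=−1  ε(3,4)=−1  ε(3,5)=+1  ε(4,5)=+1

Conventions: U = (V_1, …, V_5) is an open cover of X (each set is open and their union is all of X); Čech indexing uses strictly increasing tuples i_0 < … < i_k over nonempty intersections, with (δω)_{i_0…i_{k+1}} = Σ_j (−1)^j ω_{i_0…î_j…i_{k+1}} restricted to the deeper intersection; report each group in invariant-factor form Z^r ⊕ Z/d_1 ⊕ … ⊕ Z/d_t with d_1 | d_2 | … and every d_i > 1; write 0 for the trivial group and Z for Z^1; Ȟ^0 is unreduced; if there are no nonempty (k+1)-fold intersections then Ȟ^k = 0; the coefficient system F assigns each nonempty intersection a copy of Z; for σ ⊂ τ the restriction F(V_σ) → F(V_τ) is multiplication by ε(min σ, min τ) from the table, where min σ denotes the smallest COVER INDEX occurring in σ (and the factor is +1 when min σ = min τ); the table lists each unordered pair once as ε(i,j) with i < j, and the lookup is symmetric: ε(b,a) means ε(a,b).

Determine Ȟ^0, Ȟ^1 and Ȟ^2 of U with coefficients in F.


Ȟ^0(U;F) ≅ 0, Ȟ^1(U;F) ≅ Z ⊕ Z/2 and Ȟ^2(U;F) ≅ 0

intersection data:
  V12={q5} V13={q4} V14={q8} V15={q3} V23={q1,q2} V45={q9}
C dims 5,6; δ0: rk 5, SNF 1^4·2
Ȟ^0 = (5 − 5) − 0 = 0, so Ȟ^0 ≅ 0
Ȟ^1 = (6 − 0) − 5 = 1 plus torsion [2], so Ȟ^1 ≅ Z ⊕ Z/2
Ȟ^2 = (0 − 0) − 0 = 0, so Ȟ^2 ≅ 0


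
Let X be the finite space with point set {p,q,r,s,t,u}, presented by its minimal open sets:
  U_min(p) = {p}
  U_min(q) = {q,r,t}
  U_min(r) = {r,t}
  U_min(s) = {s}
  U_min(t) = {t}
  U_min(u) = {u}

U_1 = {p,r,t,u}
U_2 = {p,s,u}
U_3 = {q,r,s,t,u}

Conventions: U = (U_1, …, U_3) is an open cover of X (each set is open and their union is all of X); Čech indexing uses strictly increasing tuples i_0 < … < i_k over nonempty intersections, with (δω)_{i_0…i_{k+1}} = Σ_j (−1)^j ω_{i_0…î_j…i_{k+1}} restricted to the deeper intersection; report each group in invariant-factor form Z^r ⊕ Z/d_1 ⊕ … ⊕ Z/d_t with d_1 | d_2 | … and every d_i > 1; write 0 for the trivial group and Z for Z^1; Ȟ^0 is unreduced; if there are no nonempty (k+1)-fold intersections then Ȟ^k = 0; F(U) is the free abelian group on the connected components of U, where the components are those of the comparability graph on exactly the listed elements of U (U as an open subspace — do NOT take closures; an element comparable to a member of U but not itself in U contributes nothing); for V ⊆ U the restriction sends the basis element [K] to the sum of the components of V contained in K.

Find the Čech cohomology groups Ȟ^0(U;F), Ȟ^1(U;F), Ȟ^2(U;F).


Ȟ^0 ≅ Z^4,  Ȟ^1 ≅ 0,  Ȟ^2 ≅ 0

nonempty overlaps:
  U12={p,u} U13={r,t,u} U23={s,u}
  U123={u}
components per intersection:
  U1: {p} {r,t} {u}
  U2: {p} {s} {u}
  U3: {q,r,t} {s} {u}
  U12: {p} {u}
  U13: {r,t} {u}
  U23: {s} {u}
  U123: {u}
C dims 9,6,1; δ0: rk 5, SNF 1^5; δ1: rk 1, SNF 1^1
degree 0: 9−5−0 = 4 → Ȟ^0 ≅ Z^4
degree 1: 6−1−5 = 0 → Ȟ^1 ≅ 0
degree 2: 1−0−1 = 0 → Ȟ^2 ≅ 0


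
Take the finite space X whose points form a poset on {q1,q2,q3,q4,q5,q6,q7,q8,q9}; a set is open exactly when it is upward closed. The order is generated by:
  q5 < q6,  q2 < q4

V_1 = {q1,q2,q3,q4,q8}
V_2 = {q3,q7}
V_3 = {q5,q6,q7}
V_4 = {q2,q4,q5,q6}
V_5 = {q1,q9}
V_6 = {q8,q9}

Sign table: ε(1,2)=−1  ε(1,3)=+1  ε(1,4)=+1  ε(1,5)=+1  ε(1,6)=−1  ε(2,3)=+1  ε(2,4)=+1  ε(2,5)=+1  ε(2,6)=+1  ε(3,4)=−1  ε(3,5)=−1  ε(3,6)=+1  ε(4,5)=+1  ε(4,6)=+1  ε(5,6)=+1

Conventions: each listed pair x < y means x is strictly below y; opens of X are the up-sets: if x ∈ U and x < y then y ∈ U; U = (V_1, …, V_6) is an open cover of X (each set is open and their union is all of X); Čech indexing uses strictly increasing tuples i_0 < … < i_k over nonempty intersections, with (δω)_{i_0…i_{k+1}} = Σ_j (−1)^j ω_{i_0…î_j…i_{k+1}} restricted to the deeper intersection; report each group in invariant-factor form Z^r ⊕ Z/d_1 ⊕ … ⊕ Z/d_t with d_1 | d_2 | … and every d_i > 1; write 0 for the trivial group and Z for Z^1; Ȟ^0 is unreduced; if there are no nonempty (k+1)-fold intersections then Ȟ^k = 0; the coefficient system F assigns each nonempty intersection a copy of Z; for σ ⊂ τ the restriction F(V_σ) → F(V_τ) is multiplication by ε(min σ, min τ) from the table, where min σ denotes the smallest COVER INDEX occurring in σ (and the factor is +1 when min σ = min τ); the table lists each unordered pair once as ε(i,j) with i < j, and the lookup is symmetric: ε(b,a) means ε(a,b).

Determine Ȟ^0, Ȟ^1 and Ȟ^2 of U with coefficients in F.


nerve simplices:
  V12={q3} V14={q2,q4} V15={q1} V16={q8} V23={q7} V34={q5,q6} V56={q9}
C dims 6,7; δ0: rk 6, SNF 1^5·2
degree 0: 6−6−0 = 0 → Ȟ^0 ≅ 0
degree 1: 7−0−6 = 1 plus torsion [2] → Ȟ^1 ≅ Z ⊕ Z/2
degree 2: 0−0−0 = 0 → Ȟ^2 ≅ 0

Ȟ^0 = 0, Ȟ^1 = Z ⊕ Z/2 and Ȟ^2 = 0


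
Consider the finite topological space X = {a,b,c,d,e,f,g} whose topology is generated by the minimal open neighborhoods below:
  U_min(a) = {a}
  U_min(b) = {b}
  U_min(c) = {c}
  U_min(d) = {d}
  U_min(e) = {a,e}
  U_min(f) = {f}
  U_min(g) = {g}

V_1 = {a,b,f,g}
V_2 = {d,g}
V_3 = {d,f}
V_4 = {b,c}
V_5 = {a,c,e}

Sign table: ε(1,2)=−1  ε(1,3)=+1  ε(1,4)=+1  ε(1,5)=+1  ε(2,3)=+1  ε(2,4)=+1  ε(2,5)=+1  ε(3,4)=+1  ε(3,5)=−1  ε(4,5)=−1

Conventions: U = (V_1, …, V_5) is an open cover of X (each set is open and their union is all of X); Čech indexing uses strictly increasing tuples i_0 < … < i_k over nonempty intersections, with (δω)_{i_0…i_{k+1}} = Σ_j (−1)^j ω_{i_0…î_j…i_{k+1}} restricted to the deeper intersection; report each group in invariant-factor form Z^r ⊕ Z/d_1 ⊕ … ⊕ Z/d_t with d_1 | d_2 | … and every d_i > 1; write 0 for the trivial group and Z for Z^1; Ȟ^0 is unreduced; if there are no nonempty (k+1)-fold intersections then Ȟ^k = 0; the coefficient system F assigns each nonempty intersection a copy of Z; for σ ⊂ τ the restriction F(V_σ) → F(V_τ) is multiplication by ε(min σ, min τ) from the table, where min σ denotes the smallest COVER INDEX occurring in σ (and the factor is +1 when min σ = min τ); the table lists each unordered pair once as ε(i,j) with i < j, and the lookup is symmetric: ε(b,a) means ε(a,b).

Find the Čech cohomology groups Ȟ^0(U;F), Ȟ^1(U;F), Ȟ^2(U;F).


nonempty intersections:
  V12={g} V13={f} V14={b} V15={a} V23={d} V45={c}
C dims 5,6; δ0: rk 5, SNF 1^4·2
Ȟ^0: (5−5)−0=0 ⇒ 0
Ȟ^1: (6−0)−5=1 plus torsion [2] ⇒ Z ⊕ Z/2
Ȟ^2: (0−0)−0=0 ⇒ 0

Ȟ^0 ≅ 0,  Ȟ^1 ≅ Z ⊕ Z/2,  Ȟ^2 ≅ 0


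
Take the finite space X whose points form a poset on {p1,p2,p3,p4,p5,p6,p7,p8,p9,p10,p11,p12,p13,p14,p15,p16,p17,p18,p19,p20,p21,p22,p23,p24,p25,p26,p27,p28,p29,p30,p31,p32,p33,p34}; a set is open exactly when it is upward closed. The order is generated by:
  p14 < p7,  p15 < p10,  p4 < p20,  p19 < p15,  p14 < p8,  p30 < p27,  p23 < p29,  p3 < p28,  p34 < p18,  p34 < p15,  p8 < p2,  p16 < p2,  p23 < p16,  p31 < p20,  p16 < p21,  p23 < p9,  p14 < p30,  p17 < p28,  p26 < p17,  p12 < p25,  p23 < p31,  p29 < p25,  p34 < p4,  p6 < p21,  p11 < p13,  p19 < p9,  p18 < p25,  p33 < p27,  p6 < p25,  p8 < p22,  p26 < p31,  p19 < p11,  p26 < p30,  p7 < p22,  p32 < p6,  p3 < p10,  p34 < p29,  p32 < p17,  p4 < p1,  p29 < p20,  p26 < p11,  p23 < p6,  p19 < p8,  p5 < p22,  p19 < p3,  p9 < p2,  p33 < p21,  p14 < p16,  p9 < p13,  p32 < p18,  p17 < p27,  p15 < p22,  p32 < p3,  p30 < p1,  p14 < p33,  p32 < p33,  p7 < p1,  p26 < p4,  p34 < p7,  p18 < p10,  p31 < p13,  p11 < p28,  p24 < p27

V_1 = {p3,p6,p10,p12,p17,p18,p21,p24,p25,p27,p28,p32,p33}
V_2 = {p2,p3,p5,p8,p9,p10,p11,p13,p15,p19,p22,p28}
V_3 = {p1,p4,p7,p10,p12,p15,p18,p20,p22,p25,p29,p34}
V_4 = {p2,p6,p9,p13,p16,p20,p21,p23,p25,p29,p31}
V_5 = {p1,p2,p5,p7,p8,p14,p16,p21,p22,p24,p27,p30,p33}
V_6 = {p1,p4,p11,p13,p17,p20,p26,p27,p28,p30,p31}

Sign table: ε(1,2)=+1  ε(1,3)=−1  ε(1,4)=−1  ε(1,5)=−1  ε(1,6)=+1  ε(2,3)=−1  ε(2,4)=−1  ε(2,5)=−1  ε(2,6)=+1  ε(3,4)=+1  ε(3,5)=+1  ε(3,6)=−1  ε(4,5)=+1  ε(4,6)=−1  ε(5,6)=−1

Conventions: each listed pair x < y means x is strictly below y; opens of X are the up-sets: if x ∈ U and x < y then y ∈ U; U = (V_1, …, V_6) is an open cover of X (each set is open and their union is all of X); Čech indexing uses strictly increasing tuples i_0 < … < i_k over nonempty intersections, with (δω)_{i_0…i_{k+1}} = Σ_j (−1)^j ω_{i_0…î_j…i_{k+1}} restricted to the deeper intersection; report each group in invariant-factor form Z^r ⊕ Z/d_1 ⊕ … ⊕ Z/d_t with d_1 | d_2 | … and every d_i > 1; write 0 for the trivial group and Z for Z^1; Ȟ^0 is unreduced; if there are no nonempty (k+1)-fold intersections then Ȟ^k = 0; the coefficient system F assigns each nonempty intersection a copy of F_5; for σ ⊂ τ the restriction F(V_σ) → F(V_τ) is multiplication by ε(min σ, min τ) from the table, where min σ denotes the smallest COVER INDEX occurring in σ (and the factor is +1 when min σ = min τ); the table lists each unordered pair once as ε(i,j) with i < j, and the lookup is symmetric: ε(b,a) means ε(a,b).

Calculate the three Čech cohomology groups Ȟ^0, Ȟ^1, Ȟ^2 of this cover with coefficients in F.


nonempty overlaps:
  V12={p3,p10,p28} V13={p10,p12,p18,p25} V14={p6,p21,p25} V15={p21,p24,p27,p33} V16={p17,p27,p28} V23={p10,p15,p22} V24={p2,p9,p13} V25={p2,p5,p8,p22} V26={p11,p13,p28} V34={p20,p25,p29} V35={p1,p7,p22} V36={p1,p4,p20} V45={p2,p16,p21} V46={p13,p20,p31} V56={p1,p27,p30}
  V123={p10} V126={p28} V134={p25} V145={p21} V156={p27} V235={p22} V245={p2} V246={p13} V346={p20} V356={p1}
C dims 6,15,10; δ0: rk_F5 5; δ1: rk_F5 10
degree 0: 6−5−0 = 1 → Ȟ^0 ≅ Z/5
degree 1: 15−10−5 = 0 → Ȟ^1 ≅ 0
degree 2: 10−0−10 = 0 → Ȟ^2 ≅ 0

Ȟ^0 ≅ Z/5, Ȟ^1 ≅ 0 and Ȟ^2 ≅ 0


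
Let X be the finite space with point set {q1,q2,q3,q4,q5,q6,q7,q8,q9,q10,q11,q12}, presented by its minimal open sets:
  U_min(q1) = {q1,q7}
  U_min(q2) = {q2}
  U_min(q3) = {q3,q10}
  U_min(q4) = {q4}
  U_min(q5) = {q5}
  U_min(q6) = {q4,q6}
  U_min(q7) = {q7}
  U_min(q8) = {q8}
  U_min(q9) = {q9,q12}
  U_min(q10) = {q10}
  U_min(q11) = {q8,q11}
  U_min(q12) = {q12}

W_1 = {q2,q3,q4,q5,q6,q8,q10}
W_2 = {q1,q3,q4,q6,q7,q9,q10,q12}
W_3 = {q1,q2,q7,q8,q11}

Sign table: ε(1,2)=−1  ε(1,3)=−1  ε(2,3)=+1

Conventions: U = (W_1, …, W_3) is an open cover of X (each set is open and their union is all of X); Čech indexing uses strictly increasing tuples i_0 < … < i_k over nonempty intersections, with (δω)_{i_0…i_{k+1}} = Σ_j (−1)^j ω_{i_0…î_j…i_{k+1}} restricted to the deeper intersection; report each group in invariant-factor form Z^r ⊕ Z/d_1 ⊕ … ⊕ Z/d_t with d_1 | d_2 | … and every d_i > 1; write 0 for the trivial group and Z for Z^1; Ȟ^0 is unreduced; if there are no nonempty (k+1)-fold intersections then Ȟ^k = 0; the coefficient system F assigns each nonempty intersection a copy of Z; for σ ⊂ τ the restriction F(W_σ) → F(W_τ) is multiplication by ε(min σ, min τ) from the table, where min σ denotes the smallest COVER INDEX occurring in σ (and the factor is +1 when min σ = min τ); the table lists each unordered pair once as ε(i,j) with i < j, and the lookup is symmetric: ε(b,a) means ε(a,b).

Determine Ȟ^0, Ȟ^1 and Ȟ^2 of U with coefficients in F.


intersection data:
  W12={q3,q4,q6,q10} W13={q2,q8} W23={q1,q7}
C dims 3,3; δ0: rk 2, SNF 1^2
Ȟ^0 = (3 − 2) − 0 = 1, so Ȟ^0 ≅ Z
Ȟ^1 = (3 − 0) − 2 = 1, so Ȟ^1 ≅ Z
Ȟ^2 = (0 − 0) − 0 = 0, so Ȟ^2 ≅ 0

Ȟ^0(U;F) ≅ Z, Ȟ^1(U;F) ≅ Z and Ȟ^2(U;F) ≅ 0


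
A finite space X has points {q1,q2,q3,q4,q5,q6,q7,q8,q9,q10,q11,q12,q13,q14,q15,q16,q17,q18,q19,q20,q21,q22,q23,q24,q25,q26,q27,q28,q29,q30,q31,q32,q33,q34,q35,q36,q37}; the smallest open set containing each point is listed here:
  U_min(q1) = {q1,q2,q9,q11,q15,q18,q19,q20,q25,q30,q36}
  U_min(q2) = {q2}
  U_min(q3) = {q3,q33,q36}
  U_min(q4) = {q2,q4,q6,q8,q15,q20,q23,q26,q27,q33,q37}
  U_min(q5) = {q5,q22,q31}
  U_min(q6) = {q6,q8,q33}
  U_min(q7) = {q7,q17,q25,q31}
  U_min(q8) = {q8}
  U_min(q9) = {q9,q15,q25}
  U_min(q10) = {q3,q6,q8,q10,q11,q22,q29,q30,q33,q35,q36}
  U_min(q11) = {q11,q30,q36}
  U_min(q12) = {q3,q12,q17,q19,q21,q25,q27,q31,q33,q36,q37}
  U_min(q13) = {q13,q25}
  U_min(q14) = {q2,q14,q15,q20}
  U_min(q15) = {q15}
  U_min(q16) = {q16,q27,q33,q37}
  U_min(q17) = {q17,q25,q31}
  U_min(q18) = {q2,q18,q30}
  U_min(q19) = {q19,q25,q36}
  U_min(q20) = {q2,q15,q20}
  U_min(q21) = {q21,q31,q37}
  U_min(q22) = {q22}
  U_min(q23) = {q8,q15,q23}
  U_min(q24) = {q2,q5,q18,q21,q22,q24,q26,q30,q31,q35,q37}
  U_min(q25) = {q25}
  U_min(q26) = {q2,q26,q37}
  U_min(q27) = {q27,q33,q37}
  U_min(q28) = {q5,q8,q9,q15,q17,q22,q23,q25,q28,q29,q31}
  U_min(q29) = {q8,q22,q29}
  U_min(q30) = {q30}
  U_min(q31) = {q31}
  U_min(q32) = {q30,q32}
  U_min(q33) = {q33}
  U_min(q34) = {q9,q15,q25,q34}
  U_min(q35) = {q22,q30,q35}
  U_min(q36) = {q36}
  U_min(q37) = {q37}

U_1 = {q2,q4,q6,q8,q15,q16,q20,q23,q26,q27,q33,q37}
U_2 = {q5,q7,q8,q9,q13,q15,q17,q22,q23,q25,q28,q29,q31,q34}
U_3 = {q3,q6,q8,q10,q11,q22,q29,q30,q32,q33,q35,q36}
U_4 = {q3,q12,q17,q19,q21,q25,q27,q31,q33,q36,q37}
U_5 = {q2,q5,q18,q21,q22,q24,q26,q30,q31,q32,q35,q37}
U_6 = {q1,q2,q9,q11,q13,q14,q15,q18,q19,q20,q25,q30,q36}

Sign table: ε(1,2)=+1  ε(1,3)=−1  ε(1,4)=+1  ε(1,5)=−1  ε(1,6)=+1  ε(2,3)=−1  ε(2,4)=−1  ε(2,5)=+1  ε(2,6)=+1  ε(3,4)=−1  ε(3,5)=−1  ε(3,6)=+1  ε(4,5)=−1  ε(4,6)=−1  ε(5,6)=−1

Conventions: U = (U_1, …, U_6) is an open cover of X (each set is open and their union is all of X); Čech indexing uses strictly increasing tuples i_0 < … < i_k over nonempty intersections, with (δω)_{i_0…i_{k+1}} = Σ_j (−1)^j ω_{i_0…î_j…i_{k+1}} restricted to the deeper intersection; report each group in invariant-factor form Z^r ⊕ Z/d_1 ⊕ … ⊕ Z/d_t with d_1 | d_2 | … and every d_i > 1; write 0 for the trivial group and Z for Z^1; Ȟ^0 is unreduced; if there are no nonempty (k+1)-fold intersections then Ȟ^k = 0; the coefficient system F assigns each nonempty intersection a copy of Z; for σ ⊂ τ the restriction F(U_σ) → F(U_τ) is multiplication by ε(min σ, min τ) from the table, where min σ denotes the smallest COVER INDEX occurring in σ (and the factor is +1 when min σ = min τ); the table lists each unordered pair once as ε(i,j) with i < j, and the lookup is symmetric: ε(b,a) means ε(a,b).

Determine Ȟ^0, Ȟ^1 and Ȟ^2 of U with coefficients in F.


Ȟ^0(U;F) ≅ 0, Ȟ^1(U;F) ≅ Z/2, Ȟ^2(U;F) ≅ Z

nerve simplices:
  U12={q8,q15,q23} U13={q6,q8,q33} U14={q27,q33,q37} U15={q2,q26,q37} U16={q2,q15,q20} U23={q8,q22,q29} U24={q17,q25,q31} U25={q5,q22,q31} U26={q9,q13,q15,q25} U34={q3,q33,q36} U35={q22,q30,q32,q35} U36={q11,q30,q36} U45={q21,q31,q37} U46={q19,q25,q36} U56={q2,q18,q30}
  U123={q8} U126={q15} U134={q33} U145={q37} U156={q2} U235={q22} U245={q31} U246={q25} U346={q36} U356={q30}
C dims 6,15,10; δ0: rk 6, SNF 1^5·2; δ1: rk 9, SNF 1^9
degree 0: 6−6−0 = 0 → Ȟ^0 ≅ 0
degree 1: 15−9−6 = 0 plus torsion [2] → Ȟ^1 ≅ Z/2
degree 2: 10−0−9 = 1 → Ȟ^2 ≅ Z


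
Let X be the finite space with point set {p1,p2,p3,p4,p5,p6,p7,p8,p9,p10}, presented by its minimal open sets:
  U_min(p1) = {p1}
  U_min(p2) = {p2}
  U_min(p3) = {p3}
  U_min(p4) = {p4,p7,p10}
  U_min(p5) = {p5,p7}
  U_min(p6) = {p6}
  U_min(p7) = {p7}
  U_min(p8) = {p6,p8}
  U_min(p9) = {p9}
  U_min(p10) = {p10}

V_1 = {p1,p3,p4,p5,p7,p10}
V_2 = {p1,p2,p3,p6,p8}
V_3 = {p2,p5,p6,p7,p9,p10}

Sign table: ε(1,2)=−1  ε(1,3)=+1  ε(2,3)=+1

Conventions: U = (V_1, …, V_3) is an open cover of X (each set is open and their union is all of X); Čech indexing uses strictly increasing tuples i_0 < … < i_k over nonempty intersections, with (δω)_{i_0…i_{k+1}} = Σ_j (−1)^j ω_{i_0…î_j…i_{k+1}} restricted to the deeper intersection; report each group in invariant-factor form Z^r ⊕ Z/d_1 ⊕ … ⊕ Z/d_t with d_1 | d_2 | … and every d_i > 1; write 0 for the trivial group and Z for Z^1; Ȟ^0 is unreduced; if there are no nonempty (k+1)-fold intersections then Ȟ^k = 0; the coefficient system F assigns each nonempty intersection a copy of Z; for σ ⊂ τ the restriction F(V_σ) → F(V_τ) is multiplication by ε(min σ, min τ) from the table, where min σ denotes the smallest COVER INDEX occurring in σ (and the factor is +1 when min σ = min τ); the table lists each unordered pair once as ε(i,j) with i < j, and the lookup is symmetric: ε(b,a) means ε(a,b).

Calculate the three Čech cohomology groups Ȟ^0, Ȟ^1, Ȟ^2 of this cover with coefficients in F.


Ȟ^0 = 0, Ȟ^1 = Z/2, Ȟ^2 = 0

intersection data:
  V12={p1,p3} V13={p5,p7,p10} V23={p2,p6}
C dims 3,3; δ0: rk 3, SNF 1^2·2
Ȟ^0 = (3 − 3) − 0 = 0, so Ȟ^0 ≅ 0
Ȟ^1 = (3 − 0) − 3 = 0 plus torsion [2], so Ȟ^1 ≅ Z/2
Ȟ^2 = (0 − 0) − 0 = 0, so Ȟ^2 ≅ 0


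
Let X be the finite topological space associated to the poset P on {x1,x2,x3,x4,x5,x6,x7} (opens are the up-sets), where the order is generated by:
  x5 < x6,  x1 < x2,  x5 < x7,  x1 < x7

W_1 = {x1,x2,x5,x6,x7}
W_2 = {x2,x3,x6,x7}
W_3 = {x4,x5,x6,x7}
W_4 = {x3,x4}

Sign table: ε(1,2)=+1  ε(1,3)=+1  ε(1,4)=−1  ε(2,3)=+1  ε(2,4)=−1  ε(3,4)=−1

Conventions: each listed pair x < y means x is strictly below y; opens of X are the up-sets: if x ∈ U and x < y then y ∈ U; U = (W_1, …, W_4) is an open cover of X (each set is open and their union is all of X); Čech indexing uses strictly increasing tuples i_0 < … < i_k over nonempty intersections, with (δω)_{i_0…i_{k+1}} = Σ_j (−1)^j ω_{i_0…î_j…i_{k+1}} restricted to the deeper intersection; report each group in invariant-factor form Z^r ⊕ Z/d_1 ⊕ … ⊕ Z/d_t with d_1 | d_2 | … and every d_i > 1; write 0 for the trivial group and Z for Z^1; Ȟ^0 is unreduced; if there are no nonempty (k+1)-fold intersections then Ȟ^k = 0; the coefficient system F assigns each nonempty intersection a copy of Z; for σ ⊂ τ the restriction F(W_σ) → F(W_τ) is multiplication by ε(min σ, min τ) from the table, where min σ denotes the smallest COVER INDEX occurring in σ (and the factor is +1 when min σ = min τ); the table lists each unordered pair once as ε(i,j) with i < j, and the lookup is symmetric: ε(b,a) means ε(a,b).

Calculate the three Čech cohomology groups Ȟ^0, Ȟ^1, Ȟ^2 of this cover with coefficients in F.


Ȟ^0(U;F) ≅ Z; Ȟ^1(U;F) ≅ Z; Ȟ^2(U;F) ≅ 0

nerve simplices:
  W12={x2,x6,x7} W13={x5,x6,x7} W23={x6,x7} W24={x3} W34={x4}
  W123={x6,x7}
C dims 4,5,1; δ0: rk 3, SNF 1^3; δ1: rk 1, SNF 1^1
degree 0: 4−3−0 = 1 → Ȟ^0 ≅ Z
degree 1: 5−1−3 = 1 → Ȟ^1 ≅ Z
degree 2: 1−0−1 = 0 → Ȟ^2 ≅ 0


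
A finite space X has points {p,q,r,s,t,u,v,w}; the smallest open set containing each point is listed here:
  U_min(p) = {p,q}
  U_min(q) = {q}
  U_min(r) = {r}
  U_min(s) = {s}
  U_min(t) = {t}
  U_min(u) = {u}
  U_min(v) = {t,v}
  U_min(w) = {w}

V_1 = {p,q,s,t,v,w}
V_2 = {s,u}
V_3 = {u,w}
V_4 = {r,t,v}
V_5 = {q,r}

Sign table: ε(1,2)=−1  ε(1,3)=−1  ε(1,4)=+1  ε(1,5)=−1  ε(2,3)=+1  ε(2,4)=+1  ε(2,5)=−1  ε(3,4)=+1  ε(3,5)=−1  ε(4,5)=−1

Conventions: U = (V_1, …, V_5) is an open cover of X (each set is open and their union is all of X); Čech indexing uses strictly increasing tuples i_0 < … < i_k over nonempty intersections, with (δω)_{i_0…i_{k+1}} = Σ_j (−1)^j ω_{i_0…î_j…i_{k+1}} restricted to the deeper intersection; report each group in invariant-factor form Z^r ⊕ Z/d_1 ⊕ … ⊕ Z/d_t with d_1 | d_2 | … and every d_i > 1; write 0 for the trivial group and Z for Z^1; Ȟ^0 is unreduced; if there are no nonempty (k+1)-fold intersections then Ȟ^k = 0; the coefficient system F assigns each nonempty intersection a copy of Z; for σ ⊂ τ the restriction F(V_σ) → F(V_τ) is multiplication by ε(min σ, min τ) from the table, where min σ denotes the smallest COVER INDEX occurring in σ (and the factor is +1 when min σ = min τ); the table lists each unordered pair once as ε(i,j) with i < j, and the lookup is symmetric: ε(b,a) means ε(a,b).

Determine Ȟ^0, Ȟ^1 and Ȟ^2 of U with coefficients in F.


cover nerve:
  V12={s} V13={w} V14={t,v} V15={q} V23={u} V45={r}
C dims 5,6; δ0: rk 4, SNF 1^4
Ȟ^0: (5−4)−0=1 ⇒ Z
Ȟ^1: (6−0)−4=2 ⇒ Z^2
Ȟ^2: (0−0)−0=0 ⇒ 0

Ȟ^0 = Z, Ȟ^1 = Z^2, Ȟ^2 = 0


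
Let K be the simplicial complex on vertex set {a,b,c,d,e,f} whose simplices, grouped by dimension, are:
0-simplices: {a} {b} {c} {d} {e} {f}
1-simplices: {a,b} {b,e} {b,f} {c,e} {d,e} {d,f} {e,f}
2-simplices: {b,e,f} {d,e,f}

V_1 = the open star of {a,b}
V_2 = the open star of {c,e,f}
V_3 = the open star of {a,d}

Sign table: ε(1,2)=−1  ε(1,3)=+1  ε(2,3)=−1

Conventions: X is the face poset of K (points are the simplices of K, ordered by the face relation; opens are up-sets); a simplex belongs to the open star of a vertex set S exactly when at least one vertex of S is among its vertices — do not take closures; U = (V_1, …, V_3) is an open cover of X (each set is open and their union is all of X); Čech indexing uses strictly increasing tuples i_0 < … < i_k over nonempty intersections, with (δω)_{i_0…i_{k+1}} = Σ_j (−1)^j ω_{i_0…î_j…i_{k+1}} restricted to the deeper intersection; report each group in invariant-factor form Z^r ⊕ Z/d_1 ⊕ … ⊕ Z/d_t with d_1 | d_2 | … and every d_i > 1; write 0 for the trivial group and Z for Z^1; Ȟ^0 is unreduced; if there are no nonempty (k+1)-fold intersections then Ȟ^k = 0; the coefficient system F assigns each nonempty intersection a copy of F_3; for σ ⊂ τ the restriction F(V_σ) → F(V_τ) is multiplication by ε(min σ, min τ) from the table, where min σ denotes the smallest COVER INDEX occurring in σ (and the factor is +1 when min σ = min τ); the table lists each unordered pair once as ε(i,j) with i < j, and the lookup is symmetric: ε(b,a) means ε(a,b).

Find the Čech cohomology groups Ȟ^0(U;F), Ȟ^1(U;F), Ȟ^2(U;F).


Ȟ^0 = Z/3,  Ȟ^1 = Z/3,  Ȟ^2 = 0

nonempty overlaps:
  V1={{a},{b},{a,b},{b,e},{b,f},{b,e,f}} V2={{c},{e},{f},{b,e},{b,f},{c,e},{d,e},{d,f},{e,f},{b,e,f},{d,e,f}} V3={{a},{d},{a,b},{d,e},{d,f},{d,e,f}}
  V12={{b,e},{b,f},{b,e,f}} V13={{a},{a,b}} V23={{d,e},{d,f},{d,e,f}}
C dims 3,3; δ0: rk_F3 2
degree 0: 3−2−0 = 1 → Ȟ^0 ≅ Z/3
degree 1: 3−0−2 = 1 → Ȟ^1 ≅ Z/3
degree 2: 0−0−0 = 0 → Ȟ^2 ≅ 0


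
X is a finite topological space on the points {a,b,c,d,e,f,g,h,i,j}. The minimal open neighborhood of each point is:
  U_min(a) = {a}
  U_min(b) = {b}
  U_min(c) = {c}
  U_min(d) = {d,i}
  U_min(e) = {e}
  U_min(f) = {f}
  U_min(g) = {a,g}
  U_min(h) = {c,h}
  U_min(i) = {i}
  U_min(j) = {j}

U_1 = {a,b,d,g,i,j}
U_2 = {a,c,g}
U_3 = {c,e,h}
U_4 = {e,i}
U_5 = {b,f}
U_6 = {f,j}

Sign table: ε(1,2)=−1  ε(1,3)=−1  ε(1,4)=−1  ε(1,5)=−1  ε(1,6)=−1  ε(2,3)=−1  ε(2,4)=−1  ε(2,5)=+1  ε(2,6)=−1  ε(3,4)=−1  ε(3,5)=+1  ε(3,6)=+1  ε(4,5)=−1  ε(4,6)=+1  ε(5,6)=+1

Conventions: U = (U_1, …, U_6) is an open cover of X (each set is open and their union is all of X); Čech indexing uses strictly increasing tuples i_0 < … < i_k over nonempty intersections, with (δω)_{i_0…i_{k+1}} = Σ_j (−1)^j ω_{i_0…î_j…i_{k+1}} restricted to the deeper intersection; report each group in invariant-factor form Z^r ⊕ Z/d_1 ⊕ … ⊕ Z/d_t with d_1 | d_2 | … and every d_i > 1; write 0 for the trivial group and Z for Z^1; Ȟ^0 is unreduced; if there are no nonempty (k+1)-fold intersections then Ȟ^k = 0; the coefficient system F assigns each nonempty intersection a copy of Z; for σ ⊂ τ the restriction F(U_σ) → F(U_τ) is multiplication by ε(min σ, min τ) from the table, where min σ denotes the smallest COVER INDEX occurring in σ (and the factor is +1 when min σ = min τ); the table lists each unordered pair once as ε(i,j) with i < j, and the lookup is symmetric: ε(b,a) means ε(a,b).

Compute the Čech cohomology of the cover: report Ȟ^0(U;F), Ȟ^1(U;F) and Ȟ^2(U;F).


nonempty overlaps:
  U12={a,g} U14={i} U15={b} U16={j} U23={c} U34={e} U56={f}
C dims 6,7; δ0: rk 5, SNF 1^5
degree 0: 6−5−0 = 1 → Ȟ^0 ≅ Z
degree 1: 7−0−5 = 2 → Ȟ^1 ≅ Z^2
degree 2: 0−0−0 = 0 → Ȟ^2 ≅ 0

Ȟ^0(U;F) ≅ Z, Ȟ^1(U;F) ≅ Z^2, Ȟ^2(U;F) ≅ 0


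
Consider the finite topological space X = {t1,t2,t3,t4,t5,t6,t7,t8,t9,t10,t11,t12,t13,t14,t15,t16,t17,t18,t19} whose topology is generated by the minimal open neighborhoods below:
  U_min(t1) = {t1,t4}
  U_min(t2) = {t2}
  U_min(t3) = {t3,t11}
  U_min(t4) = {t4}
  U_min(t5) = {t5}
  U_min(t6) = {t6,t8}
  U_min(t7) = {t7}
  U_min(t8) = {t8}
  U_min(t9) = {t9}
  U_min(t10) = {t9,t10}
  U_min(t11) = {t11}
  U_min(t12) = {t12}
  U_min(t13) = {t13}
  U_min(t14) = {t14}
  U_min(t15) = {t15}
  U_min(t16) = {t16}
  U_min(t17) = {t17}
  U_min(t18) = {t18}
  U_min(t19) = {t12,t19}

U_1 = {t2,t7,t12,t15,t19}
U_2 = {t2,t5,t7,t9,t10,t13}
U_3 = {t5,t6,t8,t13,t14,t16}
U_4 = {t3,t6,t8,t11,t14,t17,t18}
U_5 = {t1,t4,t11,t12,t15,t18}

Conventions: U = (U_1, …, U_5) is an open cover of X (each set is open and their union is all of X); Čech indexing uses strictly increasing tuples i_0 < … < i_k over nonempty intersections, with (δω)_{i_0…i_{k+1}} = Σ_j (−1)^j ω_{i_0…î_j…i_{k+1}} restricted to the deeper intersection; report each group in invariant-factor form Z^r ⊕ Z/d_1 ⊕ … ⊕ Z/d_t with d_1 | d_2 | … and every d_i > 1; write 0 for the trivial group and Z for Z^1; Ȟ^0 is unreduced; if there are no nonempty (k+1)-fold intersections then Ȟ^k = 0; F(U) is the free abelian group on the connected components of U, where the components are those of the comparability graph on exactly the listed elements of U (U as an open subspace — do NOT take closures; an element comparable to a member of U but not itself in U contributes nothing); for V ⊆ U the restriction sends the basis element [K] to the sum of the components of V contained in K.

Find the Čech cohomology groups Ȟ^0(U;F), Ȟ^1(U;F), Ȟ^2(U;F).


intersection data:
  U12={t2,t7} U15={t12,t15} U23={t5,t13} U34={t6,t8,t14} U45={t11,t18}
components per intersection:
  U1: {t2} {t7} {t12,t19} {t15}
  U2: {t2} {t5} {t7} {t9,t10} {t13}
  U3: {t5} {t6,t8} {t13} {t14} {t16}
  U4: {t3,t11} {t6,t8} {t14} {t17} {t18}
  U5: {t1,t4} {t11} {t12} {t15} {t18}
  U12: {t2} {t7}
  U15: {t12} {t15}
  U23: {t5} {t13}
  U34: {t6,t8} {t14}
  U45: {t11} {t18}
C dims 24,10; δ0: rk 10, SNF 1^10
Ȟ^0 = (24 − 10) − 0 = 14, so Ȟ^0 ≅ Z^14
Ȟ^1 = (10 − 0) − 10 = 0, so Ȟ^1 ≅ 0
Ȟ^2 = (0 − 0) − 0 = 0, so Ȟ^2 ≅ 0

Ȟ^0(U;F) ≅ Z^14, Ȟ^1(U;F) ≅ 0 and Ȟ^2(U;F) ≅ 0


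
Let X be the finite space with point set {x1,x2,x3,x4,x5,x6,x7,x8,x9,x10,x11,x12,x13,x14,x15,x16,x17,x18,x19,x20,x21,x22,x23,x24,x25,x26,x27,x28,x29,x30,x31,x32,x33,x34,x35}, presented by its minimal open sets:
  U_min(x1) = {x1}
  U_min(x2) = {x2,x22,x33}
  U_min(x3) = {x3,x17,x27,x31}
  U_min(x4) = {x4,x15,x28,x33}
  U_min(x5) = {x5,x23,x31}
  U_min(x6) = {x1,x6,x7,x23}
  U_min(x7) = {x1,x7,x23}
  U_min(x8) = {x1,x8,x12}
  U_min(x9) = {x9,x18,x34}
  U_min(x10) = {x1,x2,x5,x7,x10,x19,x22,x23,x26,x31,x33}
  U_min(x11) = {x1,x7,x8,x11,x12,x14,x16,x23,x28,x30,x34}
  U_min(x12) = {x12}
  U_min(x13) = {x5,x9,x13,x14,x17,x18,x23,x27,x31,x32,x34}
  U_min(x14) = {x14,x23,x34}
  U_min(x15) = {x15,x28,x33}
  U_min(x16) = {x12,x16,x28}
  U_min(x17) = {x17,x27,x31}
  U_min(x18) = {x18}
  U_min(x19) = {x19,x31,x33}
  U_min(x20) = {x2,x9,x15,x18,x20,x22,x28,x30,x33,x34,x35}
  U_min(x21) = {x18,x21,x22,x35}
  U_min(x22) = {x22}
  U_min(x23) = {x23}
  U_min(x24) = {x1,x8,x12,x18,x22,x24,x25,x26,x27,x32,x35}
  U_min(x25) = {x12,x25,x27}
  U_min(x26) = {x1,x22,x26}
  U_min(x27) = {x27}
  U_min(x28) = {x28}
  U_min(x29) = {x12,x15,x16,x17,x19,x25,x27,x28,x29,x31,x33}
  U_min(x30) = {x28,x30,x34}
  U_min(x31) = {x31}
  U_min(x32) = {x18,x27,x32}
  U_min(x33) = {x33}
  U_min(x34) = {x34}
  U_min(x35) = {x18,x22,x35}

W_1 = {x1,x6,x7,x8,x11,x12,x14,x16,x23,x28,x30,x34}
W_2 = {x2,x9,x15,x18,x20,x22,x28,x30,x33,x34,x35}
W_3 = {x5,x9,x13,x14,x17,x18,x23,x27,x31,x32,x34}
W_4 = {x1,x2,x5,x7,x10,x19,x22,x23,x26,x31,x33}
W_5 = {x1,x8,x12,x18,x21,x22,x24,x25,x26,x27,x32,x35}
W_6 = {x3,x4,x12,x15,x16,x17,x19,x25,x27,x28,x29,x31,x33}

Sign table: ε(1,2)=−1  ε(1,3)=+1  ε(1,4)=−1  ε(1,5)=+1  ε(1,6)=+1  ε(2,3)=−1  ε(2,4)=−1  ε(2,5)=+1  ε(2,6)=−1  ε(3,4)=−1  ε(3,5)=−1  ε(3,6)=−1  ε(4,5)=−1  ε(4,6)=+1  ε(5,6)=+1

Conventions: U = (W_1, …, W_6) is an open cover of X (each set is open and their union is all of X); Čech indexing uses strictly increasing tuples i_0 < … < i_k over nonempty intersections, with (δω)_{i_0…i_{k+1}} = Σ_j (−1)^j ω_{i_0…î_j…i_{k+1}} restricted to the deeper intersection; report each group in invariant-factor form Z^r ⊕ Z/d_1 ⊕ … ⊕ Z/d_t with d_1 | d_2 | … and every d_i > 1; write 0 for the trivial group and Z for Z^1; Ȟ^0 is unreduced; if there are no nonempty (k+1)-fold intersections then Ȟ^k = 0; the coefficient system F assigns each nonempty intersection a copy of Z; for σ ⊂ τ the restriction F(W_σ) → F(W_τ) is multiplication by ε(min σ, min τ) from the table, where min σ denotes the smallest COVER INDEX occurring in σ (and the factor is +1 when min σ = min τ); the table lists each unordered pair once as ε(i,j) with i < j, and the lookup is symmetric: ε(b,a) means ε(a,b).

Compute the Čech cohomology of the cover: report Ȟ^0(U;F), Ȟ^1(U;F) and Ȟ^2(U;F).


Ȟ^0 = 0,  Ȟ^1 = Z/2,  Ȟ^2 = Z

nerve of the cover:
  W12={x28,x30,x34} W13={x14,x23,x34} W14={x1,x7,x23} W15={x1,x8,x12} W16={x12,x16,x28} W23={x9,x18,x34} W24={x2,x22,x33} W25={x18,x22,x35} W26={x15,x28,x33} W34={x5,x23,x31} W35={x18,x27,x32} W36={x17,x27,x31} W45={x1,x22,x26} W46={x19,x31,x33} W56={x12,x25,x27}
  W123={x34} W126={x28} W134={x23} W145={x1} W156={x12} W235={x18} W245={x22} W246={x33} W346={x31} W356={x27}
C dims 6,15,10; δ0: rk 6, SNF 1^5·2; δ1: rk 9, SNF 1^9
Ȟ^0 = (6 − 6) − 0 = 0, so Ȟ^0 ≅ 0
Ȟ^1 = (15 − 9) − 6 = 0 plus torsion [2], so Ȟ^1 ≅ Z/2
Ȟ^2 = (10 − 0) − 9 = 1, so Ȟ^2 ≅ Z


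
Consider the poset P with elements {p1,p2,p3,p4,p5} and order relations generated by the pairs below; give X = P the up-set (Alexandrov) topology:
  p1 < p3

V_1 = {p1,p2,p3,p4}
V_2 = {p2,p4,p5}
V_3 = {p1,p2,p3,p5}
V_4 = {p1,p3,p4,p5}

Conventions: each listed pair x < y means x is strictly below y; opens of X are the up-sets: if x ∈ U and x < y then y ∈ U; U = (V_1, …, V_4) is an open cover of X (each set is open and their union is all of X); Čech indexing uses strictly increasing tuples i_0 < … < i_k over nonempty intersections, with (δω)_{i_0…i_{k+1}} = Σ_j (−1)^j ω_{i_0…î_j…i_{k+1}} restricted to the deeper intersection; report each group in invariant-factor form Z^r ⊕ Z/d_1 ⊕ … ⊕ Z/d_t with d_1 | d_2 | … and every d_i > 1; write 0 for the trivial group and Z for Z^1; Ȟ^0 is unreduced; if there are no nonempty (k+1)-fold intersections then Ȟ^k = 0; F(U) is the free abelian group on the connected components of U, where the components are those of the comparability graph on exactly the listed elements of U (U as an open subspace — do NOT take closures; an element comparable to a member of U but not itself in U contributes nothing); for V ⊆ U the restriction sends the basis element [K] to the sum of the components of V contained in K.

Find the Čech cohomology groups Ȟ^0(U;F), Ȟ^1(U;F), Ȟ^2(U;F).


Ȟ^0(U;F) ≅ Z^4, Ȟ^1(U;F) ≅ 0, Ȟ^2(U;F) ≅ 0

intersection data:
  V12={p2,p4} V13={p1,p2,p3} V14={p1,p3,p4} V23={p2,p5} V24={p4,p5} V34={p1,p3,p5}
  V123={p2} V124={p4} V134={p1,p3} V234={p5}
components per intersection:
  V1: {p1,p3} {p2} {p4}
  V2: {p2} {p4} {p5}
  V3: {p1,p3} {p2} {p5}
  V4: {p1,p3} {p4} {p5}
  V12: {p2} {p4}
  V13: {p1,p3} {p2}
  V14: {p1,p3} {p4}
  V23: {p2} {p5}
  V24: {p4} {p5}
  V34: {p1,p3} {p5}
  V123: {p2}
  V124: {p4}
  V134: {p1,p3}
  V234: {p5}
C dims 12,12,4; δ0: rk 8, SNF 1^8; δ1: rk 4, SNF 1^4
Ȟ^0 = (12 − 8) − 0 = 4, so Ȟ^0 ≅ Z^4
Ȟ^1 = (12 − 4) − 8 = 0, so Ȟ^1 ≅ 0
Ȟ^2 = (4 − 0) − 4 = 0, so Ȟ^2 ≅ 0


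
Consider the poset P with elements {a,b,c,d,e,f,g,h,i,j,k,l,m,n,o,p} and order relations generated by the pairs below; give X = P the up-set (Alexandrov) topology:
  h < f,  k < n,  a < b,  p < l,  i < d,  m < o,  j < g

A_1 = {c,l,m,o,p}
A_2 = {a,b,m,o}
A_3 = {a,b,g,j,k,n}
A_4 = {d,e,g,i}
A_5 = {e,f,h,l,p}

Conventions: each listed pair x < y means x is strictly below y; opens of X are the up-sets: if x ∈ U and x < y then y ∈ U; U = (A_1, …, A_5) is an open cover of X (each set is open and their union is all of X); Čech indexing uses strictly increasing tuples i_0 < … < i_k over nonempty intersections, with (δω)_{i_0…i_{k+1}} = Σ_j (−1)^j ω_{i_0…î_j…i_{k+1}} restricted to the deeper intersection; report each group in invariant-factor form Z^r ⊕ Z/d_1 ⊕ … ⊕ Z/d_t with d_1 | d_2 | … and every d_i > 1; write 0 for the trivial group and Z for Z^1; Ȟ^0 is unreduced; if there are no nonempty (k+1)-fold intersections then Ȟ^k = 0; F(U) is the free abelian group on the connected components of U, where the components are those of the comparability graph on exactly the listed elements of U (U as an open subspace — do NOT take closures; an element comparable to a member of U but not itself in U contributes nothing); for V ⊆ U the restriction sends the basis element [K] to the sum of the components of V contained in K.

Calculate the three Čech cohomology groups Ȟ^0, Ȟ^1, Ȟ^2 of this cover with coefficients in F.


nonempty overlaps:
  A12={m,o} A15={l,p} A23={a,b} A34={g} A45={e}
components per intersection:
  A1: {c} {l,p} {m,o}
  A2: {a,b} {m,o}
  A3: {a,b} {g,j} {k,n}
  A4: {d,i} {e} {g}
  A5: {e} {f,h} {l,p}
  A12: {m,o}
  A15: {l,p}
  A23: {a,b}
  A34: {g}
  A45: {e}
C dims 14,5; δ0: rk 5, SNF 1^5
degree 0: 14−5−0 = 9 → Ȟ^0 ≅ Z^9
degree 1: 5−0−5 = 0 → Ȟ^1 ≅ 0
degree 2: 0−0−0 = 0 → Ȟ^2 ≅ 0

Ȟ^0 ≅ Z^9, Ȟ^1 ≅ 0, Ȟ^2 ≅ 0


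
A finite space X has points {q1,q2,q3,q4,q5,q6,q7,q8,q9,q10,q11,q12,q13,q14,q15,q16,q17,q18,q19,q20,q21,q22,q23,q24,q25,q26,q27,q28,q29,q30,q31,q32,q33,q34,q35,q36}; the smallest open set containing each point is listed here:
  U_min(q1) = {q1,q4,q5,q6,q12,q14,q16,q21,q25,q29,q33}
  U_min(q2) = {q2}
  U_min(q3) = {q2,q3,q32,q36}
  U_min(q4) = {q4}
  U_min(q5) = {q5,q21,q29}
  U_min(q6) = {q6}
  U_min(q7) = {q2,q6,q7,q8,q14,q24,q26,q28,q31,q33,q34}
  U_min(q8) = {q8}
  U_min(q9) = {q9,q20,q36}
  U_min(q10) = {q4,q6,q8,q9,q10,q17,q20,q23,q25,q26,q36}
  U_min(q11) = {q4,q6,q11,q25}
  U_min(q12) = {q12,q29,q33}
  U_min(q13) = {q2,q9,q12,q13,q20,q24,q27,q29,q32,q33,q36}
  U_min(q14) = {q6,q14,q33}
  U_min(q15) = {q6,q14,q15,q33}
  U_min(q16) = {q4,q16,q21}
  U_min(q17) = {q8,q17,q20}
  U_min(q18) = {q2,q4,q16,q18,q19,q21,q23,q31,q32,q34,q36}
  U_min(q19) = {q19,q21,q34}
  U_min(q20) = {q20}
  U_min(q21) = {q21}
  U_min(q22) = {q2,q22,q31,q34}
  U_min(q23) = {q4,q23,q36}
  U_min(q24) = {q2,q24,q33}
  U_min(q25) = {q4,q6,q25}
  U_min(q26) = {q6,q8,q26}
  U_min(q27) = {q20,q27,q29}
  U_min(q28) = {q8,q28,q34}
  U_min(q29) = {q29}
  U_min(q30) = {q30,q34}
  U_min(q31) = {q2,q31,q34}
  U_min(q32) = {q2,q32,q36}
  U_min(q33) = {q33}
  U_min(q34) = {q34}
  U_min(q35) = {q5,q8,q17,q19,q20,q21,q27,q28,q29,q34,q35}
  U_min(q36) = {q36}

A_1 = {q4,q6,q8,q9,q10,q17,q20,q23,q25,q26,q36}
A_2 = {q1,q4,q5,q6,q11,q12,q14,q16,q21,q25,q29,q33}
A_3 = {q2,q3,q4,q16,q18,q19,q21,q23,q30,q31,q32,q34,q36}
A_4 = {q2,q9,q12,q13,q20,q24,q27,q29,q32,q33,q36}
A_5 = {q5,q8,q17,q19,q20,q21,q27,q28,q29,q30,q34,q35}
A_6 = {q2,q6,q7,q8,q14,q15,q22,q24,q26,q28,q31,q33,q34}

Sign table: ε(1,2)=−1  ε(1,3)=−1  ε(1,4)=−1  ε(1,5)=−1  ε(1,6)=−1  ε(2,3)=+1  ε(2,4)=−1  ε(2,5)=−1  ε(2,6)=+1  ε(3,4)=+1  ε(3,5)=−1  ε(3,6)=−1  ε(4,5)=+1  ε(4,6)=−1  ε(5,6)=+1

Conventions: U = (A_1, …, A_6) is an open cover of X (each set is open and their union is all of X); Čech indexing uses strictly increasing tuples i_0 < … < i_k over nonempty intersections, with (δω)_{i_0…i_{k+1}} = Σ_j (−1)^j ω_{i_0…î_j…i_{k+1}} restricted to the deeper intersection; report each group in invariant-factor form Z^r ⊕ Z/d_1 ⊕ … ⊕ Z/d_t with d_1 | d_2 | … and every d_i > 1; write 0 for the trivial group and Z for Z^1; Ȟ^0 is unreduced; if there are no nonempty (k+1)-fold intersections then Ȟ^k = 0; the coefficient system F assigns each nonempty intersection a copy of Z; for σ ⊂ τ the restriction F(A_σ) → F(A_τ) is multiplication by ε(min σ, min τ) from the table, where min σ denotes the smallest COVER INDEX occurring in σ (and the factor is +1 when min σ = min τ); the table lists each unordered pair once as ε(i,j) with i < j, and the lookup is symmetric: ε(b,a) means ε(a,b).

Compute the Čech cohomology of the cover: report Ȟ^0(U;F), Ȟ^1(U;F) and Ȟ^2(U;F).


nonempty intersections:
  A12={q4,q6,q25} A13={q4,q23,q36} A14={q9,q20,q36} A15={q8,q17,q20} A16={q6,q8,q26} A23={q4,q16,q21} A24={q12,q29,q33} A25={q5,q21,q29} A26={q6,q14,q33} A34={q2,q32,q36} A35={q19,q21,q30,q34} A36={q2,q31,q34} A45={q20,q27,q29} A46={q2,q24,q33} A56={q8,q28,q34}
  A123={q4} A126={q6} A134={q36} A145={q20} A156={q8} A235={q21} A245={q29} A246={q33} A346={q2} A356={q34}
C dims 6,15,10; δ0: rk 6, SNF 1^5·2; δ1: rk 9, SNF 1^9
Ȟ^0: (6−6)−0=0 ⇒ 0
Ȟ^1: (15−9)−6=0 plus torsion [2] ⇒ Z/2
Ȟ^2: (10−0)−9=1 ⇒ Z

Ȟ^0(U;F) ≅ 0, Ȟ^1(U;F) ≅ Z/2 and Ȟ^2(U;F) ≅ Z
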